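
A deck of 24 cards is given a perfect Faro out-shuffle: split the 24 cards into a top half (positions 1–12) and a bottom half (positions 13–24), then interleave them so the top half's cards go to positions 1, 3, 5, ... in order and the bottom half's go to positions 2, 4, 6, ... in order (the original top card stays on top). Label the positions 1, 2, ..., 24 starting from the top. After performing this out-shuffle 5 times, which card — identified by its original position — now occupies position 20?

Work backwards from position 20, undoing one out-shuffle at a time:
20 ← 22 ← 23 ← 12 ← 18 ← 21
So the card now at position 20 started at position 21.

21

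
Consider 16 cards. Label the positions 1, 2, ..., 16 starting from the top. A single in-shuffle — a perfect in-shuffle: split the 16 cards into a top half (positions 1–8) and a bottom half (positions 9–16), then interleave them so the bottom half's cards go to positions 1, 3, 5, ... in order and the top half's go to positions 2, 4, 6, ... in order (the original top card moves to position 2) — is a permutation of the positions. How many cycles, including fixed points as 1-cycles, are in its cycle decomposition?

Trace each unvisited position around until it returns:
(1 2 4 8 16 15 13 9) (3 6 12 7 14 11 5 10)
2 cycles in total.

2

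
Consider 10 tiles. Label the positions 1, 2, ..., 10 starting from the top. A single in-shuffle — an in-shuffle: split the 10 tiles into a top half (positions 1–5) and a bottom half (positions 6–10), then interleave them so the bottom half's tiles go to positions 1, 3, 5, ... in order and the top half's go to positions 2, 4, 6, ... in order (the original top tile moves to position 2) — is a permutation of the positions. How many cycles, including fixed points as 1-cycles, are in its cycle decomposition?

1

Trace each unvisited position around until it returns:
(1 2 4 8 5 10 9 7 3 6)
1 cycle in total.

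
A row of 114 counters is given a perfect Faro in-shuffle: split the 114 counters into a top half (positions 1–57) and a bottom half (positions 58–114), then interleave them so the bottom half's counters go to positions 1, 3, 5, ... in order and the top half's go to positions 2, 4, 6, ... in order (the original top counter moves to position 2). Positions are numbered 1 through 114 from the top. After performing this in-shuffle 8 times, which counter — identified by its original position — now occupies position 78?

3

Work backwards from position 78, undoing one in-shuffle at a time:
78 ← 39 ← 77 ← 96 ← 48 ← 24 ← 12 ← 6 ← 3
So the counter now at position 78 started at position 3.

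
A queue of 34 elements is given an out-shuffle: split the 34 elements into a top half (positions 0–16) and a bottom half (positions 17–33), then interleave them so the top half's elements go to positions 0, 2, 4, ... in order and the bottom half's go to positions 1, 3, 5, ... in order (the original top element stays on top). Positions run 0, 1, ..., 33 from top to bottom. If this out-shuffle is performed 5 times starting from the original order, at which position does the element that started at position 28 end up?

5

Track the element's position through each out-shuffle:
28 → 23 → 13 → 26 → 19 → 5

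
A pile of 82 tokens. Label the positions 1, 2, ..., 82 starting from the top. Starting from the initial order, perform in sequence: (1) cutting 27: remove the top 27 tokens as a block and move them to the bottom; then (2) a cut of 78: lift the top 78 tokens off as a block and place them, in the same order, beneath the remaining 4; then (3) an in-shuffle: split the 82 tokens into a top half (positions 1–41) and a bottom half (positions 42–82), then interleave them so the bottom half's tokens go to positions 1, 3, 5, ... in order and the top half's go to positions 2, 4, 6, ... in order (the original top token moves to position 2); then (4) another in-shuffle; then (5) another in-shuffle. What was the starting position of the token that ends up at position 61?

41

Undo the operations in reverse order, starting from position 61:
  undo op 5 (in-shuffle, from bottom half): 61 ← 72
  undo op 4 (in-shuffle, from top half): 72 ← 36
  undo op 3 (in-shuffle, from top half): 36 ← 18
  undo op 2 (cut 78): 18 ← 14
  undo op 1 (cut 27): 14 ← 41
So the token at position 61 came from original position 41.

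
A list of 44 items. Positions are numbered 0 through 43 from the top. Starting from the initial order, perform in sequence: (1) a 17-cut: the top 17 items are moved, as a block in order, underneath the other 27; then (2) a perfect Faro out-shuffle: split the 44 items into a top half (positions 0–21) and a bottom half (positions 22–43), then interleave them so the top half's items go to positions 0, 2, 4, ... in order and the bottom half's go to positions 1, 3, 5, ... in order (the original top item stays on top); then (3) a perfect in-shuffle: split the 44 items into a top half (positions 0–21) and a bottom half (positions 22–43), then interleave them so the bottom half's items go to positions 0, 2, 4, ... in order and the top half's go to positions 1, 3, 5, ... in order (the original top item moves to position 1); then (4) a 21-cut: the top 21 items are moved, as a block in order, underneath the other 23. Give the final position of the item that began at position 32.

39

Track the item from position 32 forward through each operation:
  after op 1 (cut 17): 32 → 15
  after op 2 (out-shuffle): 15 → 30
  after op 3 (in-shuffle): 30 → 16
  after op 4 (cut 21): 16 → 39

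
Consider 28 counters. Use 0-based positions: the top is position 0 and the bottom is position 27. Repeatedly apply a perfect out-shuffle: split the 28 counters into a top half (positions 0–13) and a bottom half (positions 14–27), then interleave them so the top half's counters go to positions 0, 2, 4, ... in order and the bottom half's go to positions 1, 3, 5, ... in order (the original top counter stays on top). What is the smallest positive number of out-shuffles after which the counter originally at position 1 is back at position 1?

18

Follow position 1 under repeated out-shuffles:
1 → 2 → 4 → 8 → 16 → 5 → 10 → 20 → 13 → 26 → 25 → 23 → 19 → 11 → 22 → 17 → 7 → 14 → 1
It first returns after 18 out-shuffles.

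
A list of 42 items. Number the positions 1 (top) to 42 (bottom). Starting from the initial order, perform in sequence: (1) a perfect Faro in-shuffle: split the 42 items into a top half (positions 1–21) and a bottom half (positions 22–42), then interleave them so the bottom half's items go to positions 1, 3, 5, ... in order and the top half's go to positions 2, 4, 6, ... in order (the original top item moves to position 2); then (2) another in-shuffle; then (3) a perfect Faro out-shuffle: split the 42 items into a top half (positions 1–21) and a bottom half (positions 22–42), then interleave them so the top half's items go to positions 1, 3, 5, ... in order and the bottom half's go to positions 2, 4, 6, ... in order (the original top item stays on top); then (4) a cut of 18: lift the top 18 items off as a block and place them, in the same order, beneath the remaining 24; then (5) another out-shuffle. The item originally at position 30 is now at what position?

Track the item from position 30 forward through each operation:
  after op 1 (in-shuffle): 30 → 17
  after op 2 (in-shuffle): 17 → 34
  after op 3 (out-shuffle): 34 → 26
  after op 4 (cut 18): 26 → 8
  after op 5 (out-shuffle): 8 → 15

15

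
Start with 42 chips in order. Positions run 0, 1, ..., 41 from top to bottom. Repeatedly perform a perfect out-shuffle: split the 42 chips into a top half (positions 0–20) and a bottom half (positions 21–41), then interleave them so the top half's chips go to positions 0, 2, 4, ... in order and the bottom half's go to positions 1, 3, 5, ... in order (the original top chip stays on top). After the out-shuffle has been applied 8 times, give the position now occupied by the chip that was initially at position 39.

21

Track the chip's position through each out-shuffle:
39 → 37 → 33 → 25 → 9 → 18 → 36 → 31 → 21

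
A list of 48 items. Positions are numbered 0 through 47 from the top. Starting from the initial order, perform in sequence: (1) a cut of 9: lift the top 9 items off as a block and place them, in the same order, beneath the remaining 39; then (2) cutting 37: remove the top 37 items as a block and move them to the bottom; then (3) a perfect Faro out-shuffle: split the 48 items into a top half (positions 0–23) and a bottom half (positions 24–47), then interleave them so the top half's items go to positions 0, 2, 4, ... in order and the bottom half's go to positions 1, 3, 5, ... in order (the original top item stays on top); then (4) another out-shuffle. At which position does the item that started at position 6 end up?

32

Track the item from position 6 forward through each operation:
  after op 1 (cut 9): 6 → 45
  after op 2 (cut 37): 45 → 8
  after op 3 (out-shuffle): 8 → 16
  after op 4 (out-shuffle): 16 → 32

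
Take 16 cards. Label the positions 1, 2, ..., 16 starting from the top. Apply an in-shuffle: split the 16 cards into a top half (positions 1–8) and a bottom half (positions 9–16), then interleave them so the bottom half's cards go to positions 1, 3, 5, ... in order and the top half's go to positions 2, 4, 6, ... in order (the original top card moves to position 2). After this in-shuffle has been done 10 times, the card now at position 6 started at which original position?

Work backwards from position 6, undoing one in-shuffle at a time:
6 ← 3 ← 10 ← 5 ← 11 ← 14 ← 7 ← 12 ← 6 ← 3 ← 10
So the card now at position 6 started at position 10.

10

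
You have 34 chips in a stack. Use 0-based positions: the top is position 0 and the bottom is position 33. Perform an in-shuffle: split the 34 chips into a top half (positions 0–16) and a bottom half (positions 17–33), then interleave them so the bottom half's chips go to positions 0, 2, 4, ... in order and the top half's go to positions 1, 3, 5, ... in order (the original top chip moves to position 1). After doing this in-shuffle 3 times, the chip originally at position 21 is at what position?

Track the chip's position through each in-shuffle:
21 → 8 → 17 → 0

0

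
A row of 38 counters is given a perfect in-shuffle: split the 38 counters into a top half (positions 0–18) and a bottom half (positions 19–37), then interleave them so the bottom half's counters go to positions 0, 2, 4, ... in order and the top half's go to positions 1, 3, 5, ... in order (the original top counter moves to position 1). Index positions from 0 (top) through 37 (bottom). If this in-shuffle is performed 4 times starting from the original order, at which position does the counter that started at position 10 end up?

Track the counter's position through each in-shuffle:
10 → 21 → 4 → 9 → 19

19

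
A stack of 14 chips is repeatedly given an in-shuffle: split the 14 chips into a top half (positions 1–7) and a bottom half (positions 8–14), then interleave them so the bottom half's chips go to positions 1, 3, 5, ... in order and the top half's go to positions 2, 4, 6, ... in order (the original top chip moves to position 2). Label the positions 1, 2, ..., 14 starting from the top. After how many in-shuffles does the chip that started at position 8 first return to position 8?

4

Follow position 8 under repeated in-shuffles:
8 → 1 → 2 → 4 → 8
It first returns after 4 in-shuffles.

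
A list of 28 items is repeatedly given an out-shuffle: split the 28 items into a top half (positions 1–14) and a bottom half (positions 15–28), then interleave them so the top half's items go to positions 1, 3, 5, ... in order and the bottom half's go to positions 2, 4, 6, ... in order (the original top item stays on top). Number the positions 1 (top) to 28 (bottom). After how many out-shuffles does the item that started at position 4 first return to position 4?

6

Follow position 4 under repeated out-shuffles:
4 → 7 → 13 → 25 → 22 → 16 → 4
It first returns after 6 out-shuffles.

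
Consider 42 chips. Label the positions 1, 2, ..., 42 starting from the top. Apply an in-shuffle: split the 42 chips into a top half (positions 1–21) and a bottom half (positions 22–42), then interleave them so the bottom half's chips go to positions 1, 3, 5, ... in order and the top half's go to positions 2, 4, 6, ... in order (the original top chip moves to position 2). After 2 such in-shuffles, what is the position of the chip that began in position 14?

Track the chip's position through each in-shuffle:
14 → 28 → 13

13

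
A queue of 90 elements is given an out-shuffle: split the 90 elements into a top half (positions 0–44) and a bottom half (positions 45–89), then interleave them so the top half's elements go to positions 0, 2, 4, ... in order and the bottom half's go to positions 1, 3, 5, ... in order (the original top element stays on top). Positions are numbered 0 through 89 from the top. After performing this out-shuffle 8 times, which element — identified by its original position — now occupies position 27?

38

Work backwards from position 27, undoing one out-shuffle at a time:
27 ← 58 ← 29 ← 59 ← 74 ← 37 ← 63 ← 76 ← 38
So the element now at position 27 started at position 38.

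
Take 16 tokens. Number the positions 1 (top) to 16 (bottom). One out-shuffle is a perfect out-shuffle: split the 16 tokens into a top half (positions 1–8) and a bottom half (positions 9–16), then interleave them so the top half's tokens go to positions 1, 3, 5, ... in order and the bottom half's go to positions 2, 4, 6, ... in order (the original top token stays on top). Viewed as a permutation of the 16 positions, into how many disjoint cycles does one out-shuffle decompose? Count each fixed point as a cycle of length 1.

Trace each unvisited position around until it returns:
(1) (2 3 5 9) (4 7 13 10) (6 11) (8 15 14 12) (16)
6 cycles in total.

6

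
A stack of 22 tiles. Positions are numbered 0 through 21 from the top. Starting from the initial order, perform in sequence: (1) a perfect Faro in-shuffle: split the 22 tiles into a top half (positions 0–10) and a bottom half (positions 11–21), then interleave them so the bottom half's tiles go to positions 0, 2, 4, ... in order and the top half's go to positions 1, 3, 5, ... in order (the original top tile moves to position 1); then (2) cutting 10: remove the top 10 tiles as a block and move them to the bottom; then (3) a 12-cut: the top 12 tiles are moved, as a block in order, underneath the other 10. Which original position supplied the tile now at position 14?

18

Undo the operations in reverse order, starting from position 14:
  undo op 3 (cut 12): 14 ← 4
  undo op 2 (cut 10): 4 ← 14
  undo op 1 (in-shuffle, from bottom half): 14 ← 18
So the tile at position 14 came from original position 18.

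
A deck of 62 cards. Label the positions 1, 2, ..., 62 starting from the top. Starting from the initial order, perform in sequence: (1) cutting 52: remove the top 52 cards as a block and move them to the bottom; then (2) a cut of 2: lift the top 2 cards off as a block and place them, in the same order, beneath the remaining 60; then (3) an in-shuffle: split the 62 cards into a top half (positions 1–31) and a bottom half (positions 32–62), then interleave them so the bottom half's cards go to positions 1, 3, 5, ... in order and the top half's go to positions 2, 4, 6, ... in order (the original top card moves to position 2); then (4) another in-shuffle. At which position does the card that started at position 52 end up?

51

Track the card from position 52 forward through each operation:
  after op 1 (cut 52): 52 → 62
  after op 2 (cut 2): 62 → 60
  after op 3 (in-shuffle): 60 → 57
  after op 4 (in-shuffle): 57 → 51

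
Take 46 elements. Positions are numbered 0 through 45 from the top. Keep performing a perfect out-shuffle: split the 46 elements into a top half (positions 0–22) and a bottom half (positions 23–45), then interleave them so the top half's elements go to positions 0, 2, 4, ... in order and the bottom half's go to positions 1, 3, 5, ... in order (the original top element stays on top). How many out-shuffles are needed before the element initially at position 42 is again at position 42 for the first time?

4

Follow position 42 under repeated out-shuffles:
42 → 39 → 33 → 21 → 42
It first returns after 4 out-shuffles.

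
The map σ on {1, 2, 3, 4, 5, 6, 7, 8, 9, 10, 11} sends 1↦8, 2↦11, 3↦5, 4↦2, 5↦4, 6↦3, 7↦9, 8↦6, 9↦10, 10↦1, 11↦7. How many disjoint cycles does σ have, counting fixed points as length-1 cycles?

Cycle decomposition: (1 8 6 3 5 4 2 11 7 9 10).
1 cycle.

1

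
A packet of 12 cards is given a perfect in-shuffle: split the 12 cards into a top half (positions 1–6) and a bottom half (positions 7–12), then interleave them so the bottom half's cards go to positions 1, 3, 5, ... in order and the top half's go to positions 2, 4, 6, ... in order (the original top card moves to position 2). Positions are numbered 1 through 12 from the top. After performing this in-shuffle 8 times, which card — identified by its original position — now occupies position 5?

2

Work backwards from position 5, undoing one in-shuffle at a time:
5 ← 9 ← 11 ← 12 ← 6 ← 3 ← 8 ← 4 ← 2
So the card now at position 5 started at position 2.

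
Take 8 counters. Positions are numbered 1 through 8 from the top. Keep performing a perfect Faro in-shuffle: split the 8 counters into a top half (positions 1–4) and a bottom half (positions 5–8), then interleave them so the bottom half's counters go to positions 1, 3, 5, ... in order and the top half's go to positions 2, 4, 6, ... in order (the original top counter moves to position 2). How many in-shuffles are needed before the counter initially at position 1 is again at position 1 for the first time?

Follow position 1 under repeated in-shuffles:
1 → 2 → 4 → 8 → 7 → 5 → 1
It first returns after 6 in-shuffles.

6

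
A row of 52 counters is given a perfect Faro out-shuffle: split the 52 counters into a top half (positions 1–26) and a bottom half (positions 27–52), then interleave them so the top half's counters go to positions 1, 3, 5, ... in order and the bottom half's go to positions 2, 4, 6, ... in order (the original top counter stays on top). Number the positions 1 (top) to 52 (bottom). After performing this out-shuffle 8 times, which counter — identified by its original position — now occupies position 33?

Work backwards from position 33, undoing one out-shuffle at a time:
33 ← 17 ← 9 ← 5 ← 3 ← 2 ← 27 ← 14 ← 33
So the counter now at position 33 started at position 33.

33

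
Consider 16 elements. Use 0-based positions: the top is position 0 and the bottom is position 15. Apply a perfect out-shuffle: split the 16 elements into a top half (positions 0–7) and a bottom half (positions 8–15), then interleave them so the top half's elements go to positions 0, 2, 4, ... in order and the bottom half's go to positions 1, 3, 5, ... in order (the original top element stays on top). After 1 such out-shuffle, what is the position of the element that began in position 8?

Track the element's position through each out-shuffle:
8 → 1

1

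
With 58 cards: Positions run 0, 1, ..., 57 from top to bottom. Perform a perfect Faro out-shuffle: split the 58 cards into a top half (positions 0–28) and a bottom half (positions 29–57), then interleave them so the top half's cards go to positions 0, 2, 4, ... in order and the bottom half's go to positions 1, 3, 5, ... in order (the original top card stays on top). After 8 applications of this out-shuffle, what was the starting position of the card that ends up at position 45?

Work backwards from position 45, undoing one out-shuffle at a time:
45 ← 51 ← 54 ← 27 ← 42 ← 21 ← 39 ← 48 ← 24
So the card now at position 45 started at position 24.

24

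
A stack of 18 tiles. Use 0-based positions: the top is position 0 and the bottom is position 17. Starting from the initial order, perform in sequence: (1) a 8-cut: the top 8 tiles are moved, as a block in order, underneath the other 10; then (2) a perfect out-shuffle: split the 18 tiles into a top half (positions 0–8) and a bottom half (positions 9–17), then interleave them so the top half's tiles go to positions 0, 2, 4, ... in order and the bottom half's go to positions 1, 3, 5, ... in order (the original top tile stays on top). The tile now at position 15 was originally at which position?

6

Undo the operations in reverse order, starting from position 15:
  undo op 2 (out-shuffle, from bottom half): 15 ← 16
  undo op 1 (cut 8): 16 ← 6
So the tile at position 15 came from original position 6.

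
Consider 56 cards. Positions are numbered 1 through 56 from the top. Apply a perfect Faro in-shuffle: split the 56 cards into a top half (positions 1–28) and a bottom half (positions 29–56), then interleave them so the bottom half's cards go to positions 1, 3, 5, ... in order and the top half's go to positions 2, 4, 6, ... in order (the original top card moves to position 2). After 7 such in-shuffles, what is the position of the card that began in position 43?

Track the card's position through each in-shuffle:
43 → 29 → 1 → 2 → 4 → 8 → 16 → 32

32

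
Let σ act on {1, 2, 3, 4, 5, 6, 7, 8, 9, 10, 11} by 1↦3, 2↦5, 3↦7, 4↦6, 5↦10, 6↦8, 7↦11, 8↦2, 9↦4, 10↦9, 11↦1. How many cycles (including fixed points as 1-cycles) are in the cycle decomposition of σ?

2

Cycle decomposition: (1 3 7 11) (2 5 10 9 4 6 8).
2 cycles.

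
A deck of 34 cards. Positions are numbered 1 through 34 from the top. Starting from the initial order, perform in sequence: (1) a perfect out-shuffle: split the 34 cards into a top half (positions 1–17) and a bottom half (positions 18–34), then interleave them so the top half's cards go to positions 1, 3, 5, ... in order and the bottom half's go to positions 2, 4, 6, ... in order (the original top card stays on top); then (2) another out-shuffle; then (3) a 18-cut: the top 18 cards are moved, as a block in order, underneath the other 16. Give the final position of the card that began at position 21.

Track the card from position 21 forward through each operation:
  after op 1 (out-shuffle): 21 → 8
  after op 2 (out-shuffle): 8 → 15
  after op 3 (cut 18): 15 → 31

31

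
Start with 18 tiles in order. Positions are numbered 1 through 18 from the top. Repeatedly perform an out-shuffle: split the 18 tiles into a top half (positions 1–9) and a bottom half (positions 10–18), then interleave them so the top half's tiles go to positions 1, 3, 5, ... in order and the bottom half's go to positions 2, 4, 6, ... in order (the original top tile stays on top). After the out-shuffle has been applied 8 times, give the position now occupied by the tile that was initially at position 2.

2

Track the tile's position through each out-shuffle:
2 → 3 → 5 → 9 → 17 → 16 → 14 → 10 → 2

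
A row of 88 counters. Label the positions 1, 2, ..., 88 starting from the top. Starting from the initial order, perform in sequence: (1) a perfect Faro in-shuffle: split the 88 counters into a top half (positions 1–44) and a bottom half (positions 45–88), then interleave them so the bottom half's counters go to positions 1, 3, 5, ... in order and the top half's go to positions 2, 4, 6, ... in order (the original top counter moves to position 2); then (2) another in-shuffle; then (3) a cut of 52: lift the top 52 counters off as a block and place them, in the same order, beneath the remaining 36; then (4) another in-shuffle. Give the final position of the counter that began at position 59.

12

Track the counter from position 59 forward through each operation:
  after op 1 (in-shuffle): 59 → 29
  after op 2 (in-shuffle): 29 → 58
  after op 3 (cut 52): 58 → 6
  after op 4 (in-shuffle): 6 → 12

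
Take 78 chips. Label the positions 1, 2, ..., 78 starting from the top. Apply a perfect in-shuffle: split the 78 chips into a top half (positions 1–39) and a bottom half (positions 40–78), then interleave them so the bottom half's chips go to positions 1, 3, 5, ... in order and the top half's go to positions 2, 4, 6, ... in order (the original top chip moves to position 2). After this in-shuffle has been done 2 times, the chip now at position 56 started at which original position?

Work backwards from position 56, undoing one in-shuffle at a time:
56 ← 28 ← 14
So the chip now at position 56 started at position 14.

14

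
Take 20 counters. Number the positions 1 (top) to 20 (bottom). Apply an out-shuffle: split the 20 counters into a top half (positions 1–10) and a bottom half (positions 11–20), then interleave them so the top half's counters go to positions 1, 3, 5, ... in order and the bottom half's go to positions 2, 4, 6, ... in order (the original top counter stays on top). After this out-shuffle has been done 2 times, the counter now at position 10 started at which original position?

8

Work backwards from position 10, undoing one out-shuffle at a time:
10 ← 15 ← 8
So the counter now at position 10 started at position 8.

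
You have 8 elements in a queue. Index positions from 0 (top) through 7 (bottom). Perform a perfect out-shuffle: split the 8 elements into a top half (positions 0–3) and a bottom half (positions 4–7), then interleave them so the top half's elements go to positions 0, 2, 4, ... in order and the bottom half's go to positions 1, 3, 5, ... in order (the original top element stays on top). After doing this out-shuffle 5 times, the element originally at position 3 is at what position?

Track the element's position through each out-shuffle:
3 → 6 → 5 → 3 → 6 → 5

5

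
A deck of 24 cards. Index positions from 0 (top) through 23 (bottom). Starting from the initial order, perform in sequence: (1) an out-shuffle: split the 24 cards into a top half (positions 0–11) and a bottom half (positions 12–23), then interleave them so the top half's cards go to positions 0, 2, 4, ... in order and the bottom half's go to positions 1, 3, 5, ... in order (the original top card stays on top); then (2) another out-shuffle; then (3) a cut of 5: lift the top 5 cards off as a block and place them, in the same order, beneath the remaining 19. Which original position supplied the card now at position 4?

8

Undo the operations in reverse order, starting from position 4:
  undo op 3 (cut 5): 4 ← 9
  undo op 2 (out-shuffle, from bottom half): 9 ← 16
  undo op 1 (out-shuffle, from top half): 16 ← 8
So the card at position 4 came from original position 8.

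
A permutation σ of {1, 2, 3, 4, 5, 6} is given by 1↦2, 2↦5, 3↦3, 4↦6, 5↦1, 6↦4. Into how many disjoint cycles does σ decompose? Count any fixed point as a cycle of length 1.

3

Cycle decomposition: (1 2 5) (3) (4 6).
3 cycles.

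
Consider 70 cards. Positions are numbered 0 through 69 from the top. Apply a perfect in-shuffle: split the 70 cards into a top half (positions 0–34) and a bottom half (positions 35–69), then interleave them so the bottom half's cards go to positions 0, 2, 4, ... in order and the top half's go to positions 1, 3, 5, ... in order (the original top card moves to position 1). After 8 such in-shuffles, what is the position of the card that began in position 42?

2

Track the card's position through each in-shuffle:
42 → 14 → 29 → 59 → 48 → 26 → 53 → 36 → 2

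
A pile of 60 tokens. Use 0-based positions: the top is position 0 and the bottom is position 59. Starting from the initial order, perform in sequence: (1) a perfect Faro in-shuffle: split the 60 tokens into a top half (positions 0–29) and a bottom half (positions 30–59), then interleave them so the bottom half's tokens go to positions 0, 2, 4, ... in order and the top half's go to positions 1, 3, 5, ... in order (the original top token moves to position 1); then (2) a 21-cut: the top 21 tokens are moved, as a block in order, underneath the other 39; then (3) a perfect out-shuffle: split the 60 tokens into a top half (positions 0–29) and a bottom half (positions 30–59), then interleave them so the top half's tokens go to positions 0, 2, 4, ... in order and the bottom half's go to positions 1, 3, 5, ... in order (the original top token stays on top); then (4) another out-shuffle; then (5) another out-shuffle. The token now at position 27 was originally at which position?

38

Undo the operations in reverse order, starting from position 27:
  undo op 5 (out-shuffle, from bottom half): 27 ← 43
  undo op 4 (out-shuffle, from bottom half): 43 ← 51
  undo op 3 (out-shuffle, from bottom half): 51 ← 55
  undo op 2 (cut 21): 55 ← 16
  undo op 1 (in-shuffle, from bottom half): 16 ← 38
So the token at position 27 came from original position 38.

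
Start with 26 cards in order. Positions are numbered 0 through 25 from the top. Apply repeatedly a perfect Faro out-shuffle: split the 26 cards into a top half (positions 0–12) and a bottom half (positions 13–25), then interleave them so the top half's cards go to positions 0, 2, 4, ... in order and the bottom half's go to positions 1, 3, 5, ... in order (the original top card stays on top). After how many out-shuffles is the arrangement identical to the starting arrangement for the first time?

20

The out-shuffle permutes the 26 positions with cycle lengths [1, 1, 4, 20].
Every card is home exactly when every cycle has completed a whole number of laps, i.e. after lcm(1, 4, 20) = 20 out-shuffles.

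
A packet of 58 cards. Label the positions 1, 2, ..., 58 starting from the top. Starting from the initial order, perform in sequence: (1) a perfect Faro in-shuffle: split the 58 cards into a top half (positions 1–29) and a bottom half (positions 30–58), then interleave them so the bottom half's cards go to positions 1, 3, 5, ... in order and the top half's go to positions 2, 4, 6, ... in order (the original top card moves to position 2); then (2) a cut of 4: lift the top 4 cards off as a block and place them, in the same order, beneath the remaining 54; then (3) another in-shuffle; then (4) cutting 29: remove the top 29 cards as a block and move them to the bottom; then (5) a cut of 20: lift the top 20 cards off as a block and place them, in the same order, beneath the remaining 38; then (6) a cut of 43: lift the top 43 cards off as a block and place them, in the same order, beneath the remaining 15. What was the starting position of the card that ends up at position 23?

Undo the operations in reverse order, starting from position 23:
  undo op 6 (cut 43): 23 ← 8
  undo op 5 (cut 20): 8 ← 28
  undo op 4 (cut 29): 28 ← 57
  undo op 3 (in-shuffle, from bottom half): 57 ← 58
  undo op 2 (cut 4): 58 ← 4
  undo op 1 (in-shuffle, from top half): 4 ← 2
So the card at position 23 came from original position 2.

2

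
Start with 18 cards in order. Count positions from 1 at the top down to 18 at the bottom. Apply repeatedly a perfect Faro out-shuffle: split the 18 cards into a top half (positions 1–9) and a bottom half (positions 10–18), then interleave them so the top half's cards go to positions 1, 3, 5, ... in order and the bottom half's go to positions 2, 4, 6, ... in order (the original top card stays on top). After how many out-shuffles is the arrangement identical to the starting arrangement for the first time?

8

The out-shuffle permutes the 18 positions with cycle lengths [1, 1, 8, 8].
Every card is home exactly when every cycle has completed a whole number of laps, i.e. after lcm(1, 8) = 8 out-shuffles.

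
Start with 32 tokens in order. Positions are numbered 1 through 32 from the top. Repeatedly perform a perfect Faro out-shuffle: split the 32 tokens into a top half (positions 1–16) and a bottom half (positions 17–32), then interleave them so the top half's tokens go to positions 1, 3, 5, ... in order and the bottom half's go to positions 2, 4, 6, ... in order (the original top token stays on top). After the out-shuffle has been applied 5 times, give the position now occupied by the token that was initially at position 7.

7

Track the token's position through each out-shuffle:
7 → 13 → 25 → 18 → 4 → 7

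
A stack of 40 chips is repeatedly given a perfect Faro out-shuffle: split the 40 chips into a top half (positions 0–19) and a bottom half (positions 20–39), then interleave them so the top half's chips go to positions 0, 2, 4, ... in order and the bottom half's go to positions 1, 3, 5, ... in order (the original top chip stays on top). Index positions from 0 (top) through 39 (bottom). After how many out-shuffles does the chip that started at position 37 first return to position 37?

Follow position 37 under repeated out-shuffles:
37 → 35 → 31 → 23 → 7 → 14 → 28 → 17 → 34 → 29 → 19 → 38 → 37
It first returns after 12 out-shuffles.

12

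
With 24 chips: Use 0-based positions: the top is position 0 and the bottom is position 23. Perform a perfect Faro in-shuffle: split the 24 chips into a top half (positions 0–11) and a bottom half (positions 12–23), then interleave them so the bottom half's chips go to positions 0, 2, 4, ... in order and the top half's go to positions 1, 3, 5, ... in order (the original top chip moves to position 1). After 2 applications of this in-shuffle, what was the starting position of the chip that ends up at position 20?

Work backwards from position 20, undoing one in-shuffle at a time:
20 ← 22 ← 23
So the chip now at position 20 started at position 23.

23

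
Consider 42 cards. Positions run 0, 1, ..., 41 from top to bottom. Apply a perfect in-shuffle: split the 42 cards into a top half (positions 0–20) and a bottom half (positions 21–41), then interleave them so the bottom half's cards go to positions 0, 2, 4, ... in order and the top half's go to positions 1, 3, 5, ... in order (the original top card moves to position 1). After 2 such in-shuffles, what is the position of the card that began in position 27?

25

Track the card's position through each in-shuffle:
27 → 12 → 25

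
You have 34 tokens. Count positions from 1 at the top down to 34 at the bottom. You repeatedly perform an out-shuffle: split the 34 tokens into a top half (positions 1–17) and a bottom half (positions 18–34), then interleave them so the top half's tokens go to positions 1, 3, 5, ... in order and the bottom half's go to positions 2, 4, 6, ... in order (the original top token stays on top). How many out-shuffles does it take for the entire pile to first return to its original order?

10

The out-shuffle permutes the 34 positions with cycle lengths [1, 1, 2, 10, 10, 10].
Every token is home exactly when every cycle has completed a whole number of laps, i.e. after lcm(1, 2, 10) = 10 out-shuffles.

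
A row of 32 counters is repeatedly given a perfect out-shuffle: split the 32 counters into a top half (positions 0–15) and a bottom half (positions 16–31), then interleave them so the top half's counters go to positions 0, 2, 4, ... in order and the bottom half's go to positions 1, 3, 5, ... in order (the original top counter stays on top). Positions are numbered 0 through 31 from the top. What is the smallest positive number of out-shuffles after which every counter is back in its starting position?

5

The out-shuffle permutes the 32 positions with cycle lengths [1, 1, 5, 5, 5, 5, 5, 5].
Every counter is home exactly when every cycle has completed a whole number of laps, i.e. after lcm(1, 5) = 5 out-shuffles.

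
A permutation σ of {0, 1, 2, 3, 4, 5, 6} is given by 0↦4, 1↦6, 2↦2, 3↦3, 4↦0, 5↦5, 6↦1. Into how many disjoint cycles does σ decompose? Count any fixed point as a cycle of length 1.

5

Cycle decomposition: (0 4) (1 6) (2) (3) (5).
5 cycles.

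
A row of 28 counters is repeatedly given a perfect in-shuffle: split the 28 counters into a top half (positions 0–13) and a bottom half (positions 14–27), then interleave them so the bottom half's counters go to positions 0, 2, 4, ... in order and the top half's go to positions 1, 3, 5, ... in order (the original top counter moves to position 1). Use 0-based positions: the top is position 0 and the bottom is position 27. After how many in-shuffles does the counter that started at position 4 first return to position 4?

28

Follow position 4 under repeated in-shuffles:
4 → 9 → 19 → 10 → 21 → 14 → 0 → 1 → ... → 4 (length 28)
It first returns after 28 in-shuffles.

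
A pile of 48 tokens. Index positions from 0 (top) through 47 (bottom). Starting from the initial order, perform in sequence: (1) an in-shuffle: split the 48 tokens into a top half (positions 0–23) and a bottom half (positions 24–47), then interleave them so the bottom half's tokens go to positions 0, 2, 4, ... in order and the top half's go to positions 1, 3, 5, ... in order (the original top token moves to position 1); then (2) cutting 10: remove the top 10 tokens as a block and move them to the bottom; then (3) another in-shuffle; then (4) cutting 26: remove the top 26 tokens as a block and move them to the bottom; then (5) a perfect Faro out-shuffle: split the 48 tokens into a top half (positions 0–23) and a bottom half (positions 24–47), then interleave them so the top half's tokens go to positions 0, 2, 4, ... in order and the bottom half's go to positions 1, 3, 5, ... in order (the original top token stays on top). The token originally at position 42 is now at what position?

Track the token from position 42 forward through each operation:
  after op 1 (in-shuffle): 42 → 36
  after op 2 (cut 10): 36 → 26
  after op 3 (in-shuffle): 26 → 4
  after op 4 (cut 26): 4 → 26
  after op 5 (out-shuffle): 26 → 5

5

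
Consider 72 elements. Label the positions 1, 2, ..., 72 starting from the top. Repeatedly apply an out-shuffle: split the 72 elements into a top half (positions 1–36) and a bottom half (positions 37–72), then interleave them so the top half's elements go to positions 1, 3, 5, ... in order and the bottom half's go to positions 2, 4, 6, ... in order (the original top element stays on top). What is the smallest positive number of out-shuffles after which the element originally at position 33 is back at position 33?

Follow position 33 under repeated out-shuffles:
33 → 65 → 58 → 44 → 16 → 31 → 61 → 50 → ... → 33 (length 35)
It first returns after 35 out-shuffles.

35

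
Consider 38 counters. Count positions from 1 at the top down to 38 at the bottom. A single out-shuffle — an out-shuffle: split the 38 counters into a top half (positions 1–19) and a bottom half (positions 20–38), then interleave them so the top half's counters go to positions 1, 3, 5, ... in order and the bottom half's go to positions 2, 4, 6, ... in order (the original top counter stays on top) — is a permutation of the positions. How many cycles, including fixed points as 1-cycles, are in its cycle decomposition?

Trace each unvisited position around until it returns:
(1) (2 3 5 9 17 33 ... len 36) (38)
3 cycles in total.

3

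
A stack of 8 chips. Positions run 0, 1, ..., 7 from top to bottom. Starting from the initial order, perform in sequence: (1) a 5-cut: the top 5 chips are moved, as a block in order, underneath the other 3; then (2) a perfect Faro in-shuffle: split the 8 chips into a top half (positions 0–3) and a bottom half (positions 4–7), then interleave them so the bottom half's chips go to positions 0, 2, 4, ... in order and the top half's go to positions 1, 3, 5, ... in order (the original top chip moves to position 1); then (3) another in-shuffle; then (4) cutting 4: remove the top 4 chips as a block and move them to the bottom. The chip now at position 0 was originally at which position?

Undo the operations in reverse order, starting from position 0:
  undo op 4 (cut 4): 0 ← 4
  undo op 3 (in-shuffle, from bottom half): 4 ← 6
  undo op 2 (in-shuffle, from bottom half): 6 ← 7
  undo op 1 (cut 5): 7 ← 4
So the chip at position 0 came from original position 4.

4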